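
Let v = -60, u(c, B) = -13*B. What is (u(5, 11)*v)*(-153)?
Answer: -1312740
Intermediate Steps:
(u(5, 11)*v)*(-153) = (-13*11*(-60))*(-153) = -143*(-60)*(-153) = 8580*(-153) = -1312740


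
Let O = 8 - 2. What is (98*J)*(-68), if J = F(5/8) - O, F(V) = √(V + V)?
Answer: 39984 - 3332*√5 ≈ 32533.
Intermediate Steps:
O = 6
F(V) = √2*√V (F(V) = √(2*V) = √2*√V)
J = -6 + √5/2 (J = √2*√(5/8) - 1*6 = √2*√(5*(⅛)) - 6 = √2*√(5/8) - 6 = √2*(√10/4) - 6 = √5/2 - 6 = -6 + √5/2 ≈ -4.8820)
(98*J)*(-68) = (98*(-6 + √5/2))*(-68) = (-588 + 49*√5)*(-68) = 39984 - 3332*√5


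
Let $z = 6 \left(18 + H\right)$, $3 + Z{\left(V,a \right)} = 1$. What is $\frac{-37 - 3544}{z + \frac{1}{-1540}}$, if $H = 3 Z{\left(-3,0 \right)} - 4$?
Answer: $- \frac{5514740}{73919} \approx -74.605$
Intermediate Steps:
$Z{\left(V,a \right)} = -2$ ($Z{\left(V,a \right)} = -3 + 1 = -2$)
$H = -10$ ($H = 3 \left(-2\right) - 4 = -6 - 4 = -10$)
$z = 48$ ($z = 6 \left(18 - 10\right) = 6 \cdot 8 = 48$)
$\frac{-37 - 3544}{z + \frac{1}{-1540}} = \frac{-37 - 3544}{48 + \frac{1}{-1540}} = \frac{-37 - 3544}{48 - \frac{1}{1540}} = \frac{-37 - 3544}{\frac{73919}{1540}} = \left(-3581\right) \frac{1540}{73919} = - \frac{5514740}{73919}$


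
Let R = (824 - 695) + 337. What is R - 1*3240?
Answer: -2774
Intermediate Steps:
R = 466 (R = 129 + 337 = 466)
R - 1*3240 = 466 - 1*3240 = 466 - 3240 = -2774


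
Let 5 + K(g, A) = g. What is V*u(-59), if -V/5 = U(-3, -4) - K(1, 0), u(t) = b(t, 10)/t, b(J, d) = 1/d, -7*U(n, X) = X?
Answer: 16/413 ≈ 0.038741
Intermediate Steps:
U(n, X) = -X/7
K(g, A) = -5 + g
u(t) = 1/(10*t)
V = -160/7 (V = -5*(-⅐*(-4) - (-5 + 1)) = -5*(4/7 - 1*(-4)) = -5*(4/7 + 4) = -5*32/7 = -160/7 ≈ -22.857)
V*u(-59) = -16/(7*(-59)) = -16*(-1)/(7*59) = -160/7*(-1/590) = 16/413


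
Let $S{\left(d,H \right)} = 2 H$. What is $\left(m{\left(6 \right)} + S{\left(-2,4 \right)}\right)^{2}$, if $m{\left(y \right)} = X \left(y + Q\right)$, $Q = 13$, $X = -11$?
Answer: $40401$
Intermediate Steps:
$m{\left(y \right)} = -143 - 11 y$ ($m{\left(y \right)} = - 11 \left(y + 13\right) = - 11 \left(13 + y\right) = -143 - 11 y$)
$\left(m{\left(6 \right)} + S{\left(-2,4 \right)}\right)^{2} = \left(\left(-143 - 66\right) + 2 \cdot 4\right)^{2} = \left(\left(-143 - 66\right) + 8\right)^{2} = \left(-209 + 8\right)^{2} = \left(-201\right)^{2} = 40401$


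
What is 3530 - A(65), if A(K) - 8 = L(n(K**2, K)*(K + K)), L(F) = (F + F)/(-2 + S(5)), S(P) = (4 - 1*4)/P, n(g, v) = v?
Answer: 11972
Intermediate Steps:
S(P) = 0 (S(P) = (4 - 4)/P = 0/P = 0)
L(F) = -F (L(F) = (F + F)/(-2 + 0) = (2*F)/(-2) = (2*F)*(-1/2) = -F)
A(K) = 8 - 2*K**2 (A(K) = 8 - K*(K + K) = 8 - K*2*K = 8 - 2*K**2)
3530 - A(65) = 3530 - (8 - 2*65**2) = 3530 - (8 - 2*4225) = 3530 - (8 - 8450) = 3530 - 1*(-8442) = 3530 + 8442 = 11972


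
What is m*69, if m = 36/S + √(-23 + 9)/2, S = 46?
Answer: 54 + 69*I*√14/2 ≈ 54.0 + 129.09*I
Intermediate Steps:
m = 18/23 + I*√14/2 (m = 36/46 + √(-23 + 9)/2 = 36*(1/46) + √(-14)*(½) = 18/23 + (I*√14)*(½) = 18/23 + I*√14/2 ≈ 0.78261 + 1.8708*I)
m*69 = (18/23 + I*√14/2)*69 = 54 + 69*I*√14/2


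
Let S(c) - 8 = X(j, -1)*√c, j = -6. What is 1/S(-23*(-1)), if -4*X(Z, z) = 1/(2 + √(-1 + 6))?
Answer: 4/(32 + √23*(2 - √5)) ≈ 0.12958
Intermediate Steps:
X(Z, z) = -1/(4*(2 + √5)) (X(Z, z) = -1/(4*(2 + √(-1 + 6))) = -1/(4*(2 + √5)))
S(c) = 8 + √c*(½ - √5/4) (S(c) = 8 + (½ - √5/4)*√c = 8 + √c*(½ - √5/4))
1/S(-23*(-1)) = 1/(8 + √(-23*(-1))*(2 - √5)/4) = 1/(8 + √23*(2 - √5)/4)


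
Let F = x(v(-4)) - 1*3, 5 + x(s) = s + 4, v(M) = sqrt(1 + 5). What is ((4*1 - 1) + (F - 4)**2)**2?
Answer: 6865 - 2336*sqrt(6) ≈ 1143.0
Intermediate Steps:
v(M) = sqrt(6)
x(s) = -1 + s (x(s) = -5 + (s + 4) = -5 + (4 + s) = -1 + s)
F = -4 + sqrt(6) (F = (-1 + sqrt(6)) - 1*3 = (-1 + sqrt(6)) - 3 = -4 + sqrt(6) ≈ -1.5505)
((4*1 - 1) + (F - 4)**2)**2 = ((4*1 - 1) + ((-4 + sqrt(6)) - 4)**2)**2 = ((4 - 1) + (-8 + sqrt(6))**2)**2 = (3 + (-8 + sqrt(6))**2)**2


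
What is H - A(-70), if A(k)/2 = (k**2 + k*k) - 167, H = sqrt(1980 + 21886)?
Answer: -19266 + sqrt(23866) ≈ -19112.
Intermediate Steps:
H = sqrt(23866) ≈ 154.49
A(k) = -334 + 4*k**2 (A(k) = 2*((k**2 + k*k) - 167) = 2*((k**2 + k**2) - 167) = 2*(2*k**2 - 167) = 2*(-167 + 2*k**2) = -334 + 4*k**2)
H - A(-70) = sqrt(23866) - (-334 + 4*(-70)**2) = sqrt(23866) - (-334 + 4*4900) = sqrt(23866) - (-334 + 19600) = sqrt(23866) - 1*19266 = sqrt(23866) - 19266 = -19266 + sqrt(23866)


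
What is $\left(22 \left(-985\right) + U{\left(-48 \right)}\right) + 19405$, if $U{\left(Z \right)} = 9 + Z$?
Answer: $-2304$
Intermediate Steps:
$\left(22 \left(-985\right) + U{\left(-48 \right)}\right) + 19405 = \left(22 \left(-985\right) + \left(9 - 48\right)\right) + 19405 = \left(-21670 - 39\right) + 19405 = -21709 + 19405 = -2304$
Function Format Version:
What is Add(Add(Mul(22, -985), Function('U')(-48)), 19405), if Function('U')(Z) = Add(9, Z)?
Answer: -2304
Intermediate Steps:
Add(Add(Mul(22, -985), Function('U')(-48)), 19405) = Add(Add(Mul(22, -985), Add(9, -48)), 19405) = Add(Add(-21670, -39), 19405) = Add(-21709, 19405) = -2304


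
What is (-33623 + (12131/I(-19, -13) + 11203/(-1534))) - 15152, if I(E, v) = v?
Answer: -76263511/1534 ≈ -49715.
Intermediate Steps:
(-33623 + (12131/I(-19, -13) + 11203/(-1534))) - 15152 = (-33623 + (12131/(-13) + 11203/(-1534))) - 15152 = (-33623 + (12131*(-1/13) + 11203*(-1/1534))) - 15152 = (-33623 + (-12131/13 - 11203/1534)) - 15152 = (-33623 - 1442661/1534) - 15152 = -53020343/1534 - 15152 = -76263511/1534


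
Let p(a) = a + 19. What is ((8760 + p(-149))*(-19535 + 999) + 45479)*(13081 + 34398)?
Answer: -7592851223279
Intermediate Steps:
p(a) = 19 + a
((8760 + p(-149))*(-19535 + 999) + 45479)*(13081 + 34398) = ((8760 + (19 - 149))*(-19535 + 999) + 45479)*(13081 + 34398) = ((8760 - 130)*(-18536) + 45479)*47479 = (8630*(-18536) + 45479)*47479 = (-159965680 + 45479)*47479 = -159920201*47479 = -7592851223279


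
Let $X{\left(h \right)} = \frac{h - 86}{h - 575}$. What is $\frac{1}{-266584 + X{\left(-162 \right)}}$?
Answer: $- \frac{737}{196472160} \approx -3.7512 \cdot 10^{-6}$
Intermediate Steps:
$X{\left(h \right)} = \frac{-86 + h}{-575 + h}$
$\frac{1}{-266584 + X{\left(-162 \right)}} = \frac{1}{-266584 + \frac{-86 - 162}{-575 - 162}} = \frac{1}{-266584 + \frac{1}{-737} \left(-248\right)} = \frac{1}{-266584 - - \frac{248}{737}} = \frac{1}{-266584 + \frac{248}{737}} = \frac{1}{- \frac{196472160}{737}} = - \frac{737}{196472160}$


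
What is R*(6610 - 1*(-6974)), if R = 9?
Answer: 122256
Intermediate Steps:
R*(6610 - 1*(-6974)) = 9*(6610 - 1*(-6974)) = 9*(6610 + 6974) = 9*13584 = 122256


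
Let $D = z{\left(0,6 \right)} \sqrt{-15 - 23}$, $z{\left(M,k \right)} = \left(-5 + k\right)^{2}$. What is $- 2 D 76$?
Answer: $- 152 i \sqrt{38} \approx - 936.99 i$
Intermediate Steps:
$D = i \sqrt{38}$ ($D = \left(-5 + 6\right)^{2} \sqrt{-15 - 23} = 1^{2} \sqrt{-38} = 1 i \sqrt{38} = i \sqrt{38} \approx 6.1644 i$)
$- 2 D 76 = - 2 i \sqrt{38} \cdot 76 = - 152 i \sqrt{38}$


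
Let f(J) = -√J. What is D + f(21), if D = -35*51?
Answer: -1785 - √21 ≈ -1789.6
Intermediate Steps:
D = -1785
D + f(21) = -1785 - √21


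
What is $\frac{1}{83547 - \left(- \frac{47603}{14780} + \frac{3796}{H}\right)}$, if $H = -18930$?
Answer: $\frac{27978540}{2337618804347} \approx 1.1969 \cdot 10^{-5}$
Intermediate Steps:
$\frac{1}{83547 - \left(- \frac{47603}{14780} + \frac{3796}{H}\right)} = \frac{1}{83547 - \left(- \frac{47603}{14780} - \frac{1898}{9465}\right)} = \frac{1}{83547 - - \frac{95722967}{27978540}} = \frac{1}{83547 + \left(\frac{47603}{14780} + \frac{1898}{9465}\right)} = \frac{1}{83547 + \frac{95722967}{27978540}} = \frac{1}{\frac{2337618804347}{27978540}} = \frac{27978540}{2337618804347}$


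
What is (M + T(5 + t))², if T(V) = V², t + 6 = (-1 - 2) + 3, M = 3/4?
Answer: 49/16 ≈ 3.0625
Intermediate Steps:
M = ¾ (M = 3*(¼) = ¾ ≈ 0.75000)
t = -6 (t = -6 + ((-1 - 2) + 3) = -6 + (-3 + 3) = -6 + 0 = -6)
(M + T(5 + t))² = (¾ + (5 - 6)²)² = (¾ + (-1)²)² = (¾ + 1)² = (7/4)² = 49/16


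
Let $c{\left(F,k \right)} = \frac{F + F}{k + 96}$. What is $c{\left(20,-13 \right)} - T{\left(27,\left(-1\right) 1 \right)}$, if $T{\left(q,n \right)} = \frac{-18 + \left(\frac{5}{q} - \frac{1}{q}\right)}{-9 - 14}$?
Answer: $- \frac{15166}{51543} \approx -0.29424$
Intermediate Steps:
$T{\left(q,n \right)} = \frac{18}{23} - \frac{4}{23 q}$ ($T{\left(q,n \right)} = \frac{-18 + \frac{4}{q}}{-23} = \left(-18 + \frac{4}{q}\right) \left(- \frac{1}{23}\right) = \frac{18}{23} - \frac{4}{23 q}$)
$c{\left(F,k \right)} = \frac{2 F}{96 + k}$
$c{\left(20,-13 \right)} - T{\left(27,\left(-1\right) 1 \right)} = 2 \cdot 20 \frac{1}{96 - 13} - \frac{2 \left(-2 + 9 \cdot 27\right)}{23 \cdot 27} = 2 \cdot 20 \cdot \frac{1}{83} - \frac{2}{23} \cdot \frac{1}{27} \left(-2 + 243\right) = 2 \cdot 20 \cdot \frac{1}{83} - \frac{2}{23} \cdot \frac{1}{27} \cdot 241 = \frac{40}{83} - \frac{482}{621} = - \frac{15166}{51543}$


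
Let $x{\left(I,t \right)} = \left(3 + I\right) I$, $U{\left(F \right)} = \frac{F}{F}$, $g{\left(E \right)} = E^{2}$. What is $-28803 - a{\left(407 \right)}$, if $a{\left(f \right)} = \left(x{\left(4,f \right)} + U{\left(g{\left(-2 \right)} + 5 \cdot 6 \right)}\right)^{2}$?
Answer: $-29644$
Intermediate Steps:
$U{\left(F \right)} = 1$
$x{\left(I,t \right)} = I \left(3 + I\right)$
$a{\left(f \right)} = 841$ ($a{\left(f \right)} = \left(4 \left(3 + 4\right) + 1\right)^{2} = \left(4 \cdot 7 + 1\right)^{2} = \left(28 + 1\right)^{2} = 29^{2} = 841$)
$-28803 - a{\left(407 \right)} = -28803 - 841 = -29644$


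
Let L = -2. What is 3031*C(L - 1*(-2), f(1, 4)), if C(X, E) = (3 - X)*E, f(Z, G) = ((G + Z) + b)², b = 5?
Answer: 909300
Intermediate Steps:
f(Z, G) = (5 + G + Z)² (f(Z, G) = ((G + Z) + 5)² = (5 + G + Z)²)
C(X, E) = E*(3 - X)
3031*C(L - 1*(-2), f(1, 4)) = 3031*((5 + 4 + 1)²*(3 - (-2 - 1*(-2)))) = 3031*(10²*(3 - (-2 + 2))) = 3031*(100*(3 - 1*0)) = 3031*(100*(3 + 0)) = 3031*(100*3) = 3031*300 = 909300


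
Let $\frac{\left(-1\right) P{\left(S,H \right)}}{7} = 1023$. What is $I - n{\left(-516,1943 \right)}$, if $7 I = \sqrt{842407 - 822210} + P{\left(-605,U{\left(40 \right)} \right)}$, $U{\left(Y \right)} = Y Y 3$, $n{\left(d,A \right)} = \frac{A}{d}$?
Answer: $- \frac{525925}{516} + \frac{\sqrt{20197}}{7} \approx -998.93$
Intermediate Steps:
$U{\left(Y \right)} = 3 Y^{2}$ ($U{\left(Y \right)} = Y^{2} \cdot 3 = 3 Y^{2}$)
$P{\left(S,H \right)} = -7161$ ($P{\left(S,H \right)} = \left(-7\right) 1023 = -7161$)
$I = -1023 + \frac{\sqrt{20197}}{7}$ ($I = \frac{\sqrt{842407 - 822210} - 7161}{7} = \frac{\sqrt{20197} - 7161}{7} = \frac{-7161 + \sqrt{20197}}{7} = -1023 + \frac{\sqrt{20197}}{7} \approx -1002.7$)
$I - n{\left(-516,1943 \right)} = \left(-1023 + \frac{\sqrt{20197}}{7}\right) - \frac{1943}{-516} = \left(-1023 + \frac{\sqrt{20197}}{7}\right) - 1943 \left(- \frac{1}{516}\right) = \left(-1023 + \frac{\sqrt{20197}}{7}\right) - - \frac{1943}{516} = \left(-1023 + \frac{\sqrt{20197}}{7}\right) + \frac{1943}{516} = - \frac{525925}{516} + \frac{\sqrt{20197}}{7}$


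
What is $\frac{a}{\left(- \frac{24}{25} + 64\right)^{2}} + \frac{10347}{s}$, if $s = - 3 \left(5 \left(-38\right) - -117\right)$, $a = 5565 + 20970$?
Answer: $\frac{9777202799}{181315648} \approx 53.924$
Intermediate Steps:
$a = 26535$
$s = 219$ ($s = - 3 \left(-190 + 117\right) = \left(-3\right) \left(-73\right) = 219$)
$\frac{a}{\left(- \frac{24}{25} + 64\right)^{2}} + \frac{10347}{s} = \frac{26535}{\left(- \frac{24}{25} + 64\right)^{2}} + \frac{10347}{219} = \frac{26535}{\left(\left(-24\right) \frac{1}{25} + 64\right)^{2}} + 10347 \cdot \frac{1}{219} = \frac{26535}{\left(- \frac{24}{25} + 64\right)^{2}} + \frac{3449}{73} = \frac{26535}{\left(\frac{1576}{25}\right)^{2}} + \frac{3449}{73} = \frac{26535}{\frac{2483776}{625}} + \frac{3449}{73} = 26535 \cdot \frac{625}{2483776} + \frac{3449}{73} = \frac{16584375}{2483776} + \frac{3449}{73} = \frac{9777202799}{181315648}$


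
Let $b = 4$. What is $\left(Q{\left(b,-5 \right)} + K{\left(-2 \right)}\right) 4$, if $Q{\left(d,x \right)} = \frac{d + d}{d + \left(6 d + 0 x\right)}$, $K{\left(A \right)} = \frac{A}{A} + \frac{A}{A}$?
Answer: $\frac{64}{7} \approx 9.1429$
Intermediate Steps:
$K{\left(A \right)} = 2$ ($K{\left(A \right)} = 1 + 1 = 2$)
$Q{\left(d,x \right)} = \frac{2}{7}$ ($Q{\left(d,x \right)} = \frac{2 d}{d + \left(6 d + 0\right)} = \frac{2 d}{d + 6 d} = \frac{2 d}{7 d} = 2 d \frac{1}{7 d} = \frac{2}{7}$)
$\left(Q{\left(b,-5 \right)} + K{\left(-2 \right)}\right) 4 = \left(\frac{2}{7} + 2\right) 4 = \frac{16}{7} \cdot 4 = \frac{64}{7}$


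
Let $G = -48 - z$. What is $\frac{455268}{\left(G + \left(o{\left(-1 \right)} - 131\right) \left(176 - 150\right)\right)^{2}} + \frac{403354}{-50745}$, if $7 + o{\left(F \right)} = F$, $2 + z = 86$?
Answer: $- \frac{1409242221001}{178020006105} \approx -7.9162$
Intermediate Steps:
$z = 84$ ($z = -2 + 86 = 84$)
$o{\left(F \right)} = -7 + F$
$G = -132$ ($G = -48 - 84 = -132$)
$\frac{455268}{\left(G + \left(o{\left(-1 \right)} - 131\right) \left(176 - 150\right)\right)^{2}} + \frac{403354}{-50745} = \frac{455268}{\left(-132 + \left(\left(-7 - 1\right) - 131\right) \left(176 - 150\right)\right)^{2}} + \frac{403354}{-50745} = \frac{455268}{\left(-132 + \left(-8 - 131\right) 26\right)^{2}} + 403354 \left(- \frac{1}{50745}\right) = \frac{455268}{\left(-132 - 3614\right)^{2}} - \frac{403354}{50745} = \frac{455268}{\left(-3746\right)^{2}} - \frac{403354}{50745} = \frac{455268}{14032516} - \frac{403354}{50745} = 455268 \cdot \frac{1}{14032516} - \frac{403354}{50745} = \frac{113817}{3508129} - \frac{403354}{50745} = - \frac{1409242221001}{178020006105}$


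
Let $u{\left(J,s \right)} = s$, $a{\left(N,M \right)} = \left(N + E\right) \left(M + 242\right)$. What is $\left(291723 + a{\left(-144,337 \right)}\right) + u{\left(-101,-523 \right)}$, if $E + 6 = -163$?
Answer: $109973$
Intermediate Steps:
$E = -169$ ($E = -6 - 163 = -169$)
$a{\left(N,M \right)} = \left(-169 + N\right) \left(242 + M\right)$ ($a{\left(N,M \right)} = \left(N - 169\right) \left(M + 242\right) = \left(-169 + N\right) \left(242 + M\right)$)
$\left(291723 + a{\left(-144,337 \right)}\right) + u{\left(-101,-523 \right)} = \left(291723 + \left(-40898 - 56953 + 242 \left(-144\right) + 337 \left(-144\right)\right)\right) - 523 = \left(291723 - 181227\right) - 523 = 110496 - 523 = 109973$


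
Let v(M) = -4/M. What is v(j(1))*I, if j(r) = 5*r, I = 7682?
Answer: -30728/5 ≈ -6145.6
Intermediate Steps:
v(j(1))*I = -4/(5*1)*7682 = -4/5*7682 = -4*⅕*7682 = -⅘*7682 = -30728/5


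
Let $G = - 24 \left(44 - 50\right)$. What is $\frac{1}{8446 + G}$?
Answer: $\frac{1}{8590} \approx 0.00011641$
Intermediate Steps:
$G = 144$ ($G = \left(-24\right) \left(-6\right) = 144$)
$\frac{1}{8446 + G} = \frac{1}{8446 + 144} = \frac{1}{8590}$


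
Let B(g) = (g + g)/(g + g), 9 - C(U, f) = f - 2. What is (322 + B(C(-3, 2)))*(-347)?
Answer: -112081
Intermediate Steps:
C(U, f) = 11 - f (C(U, f) = 9 - (f - 2) = 9 - (-2 + f) = 9 + (2 - f) = 11 - f)
B(g) = 1 (B(g) = (2*g)/((2*g)) = (2*g)*(1/(2*g)) = 1)
(322 + B(C(-3, 2)))*(-347) = (322 + 1)*(-347) = 323*(-347) = -112081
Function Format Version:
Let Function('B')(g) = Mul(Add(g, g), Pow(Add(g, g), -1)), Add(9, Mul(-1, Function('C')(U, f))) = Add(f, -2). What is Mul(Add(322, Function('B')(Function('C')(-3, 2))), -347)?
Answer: -112081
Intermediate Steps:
Function('C')(U, f) = Add(11, Mul(-1, f)) (Function('C')(U, f) = Add(9, Mul(-1, Add(f, -2))) = Add(9, Mul(-1, Add(-2, f))) = Add(9, Add(2, Mul(-1, f))) = Add(11, Mul(-1, f)))
Function('B')(g) = 1 (Function('B')(g) = Mul(Mul(2, g), Pow(Mul(2, g), -1)) = Mul(Mul(2, g), Mul(Rational(1, 2), Pow(g, -1))) = 1)
Mul(Add(322, Function('B')(Function('C')(-3, 2))), -347) = Mul(Add(322, 1), -347) = Mul(323, -347) = -112081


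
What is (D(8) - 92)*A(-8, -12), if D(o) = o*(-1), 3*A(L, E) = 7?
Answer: -700/3 ≈ -233.33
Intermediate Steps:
A(L, E) = 7/3 (A(L, E) = (⅓)*7 = 7/3)
D(o) = -o
(D(8) - 92)*A(-8, -12) = (-1*8 - 92)*(7/3) = (-8 - 92)*(7/3) = -100*7/3 = -700/3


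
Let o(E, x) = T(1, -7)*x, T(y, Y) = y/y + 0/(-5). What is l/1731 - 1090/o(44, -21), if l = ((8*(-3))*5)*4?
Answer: 625570/12117 ≈ 51.627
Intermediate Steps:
T(y, Y) = 1 (T(y, Y) = 1 + 0*(-⅕) = 1 + 0 = 1)
o(E, x) = x (o(E, x) = 1*x = x)
l = -480 (l = -24*5*4 = -120*4 = -480)
l/1731 - 1090/o(44, -21) = -480/1731 - 1090/(-21) = -480*1/1731 - 1090*(-1/21) = -160/577 + 1090/21 = 625570/12117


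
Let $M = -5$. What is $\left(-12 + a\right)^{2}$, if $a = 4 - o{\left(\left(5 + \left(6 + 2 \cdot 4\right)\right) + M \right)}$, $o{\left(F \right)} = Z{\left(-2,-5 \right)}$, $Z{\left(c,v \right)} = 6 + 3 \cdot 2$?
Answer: $400$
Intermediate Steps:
$Z{\left(c,v \right)} = 12$ ($Z{\left(c,v \right)} = 6 + 6 = 12$)
$o{\left(F \right)} = 12$
$a = -8$ ($a = 4 - 12 = -8$)
$\left(-12 + a\right)^{2} = \left(-12 - 8\right)^{2} = \left(-20\right)^{2} = 400$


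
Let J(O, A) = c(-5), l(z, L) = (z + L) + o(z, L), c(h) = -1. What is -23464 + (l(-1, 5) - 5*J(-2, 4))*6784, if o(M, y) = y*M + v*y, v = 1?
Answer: 37592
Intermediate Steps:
o(M, y) = y + M*y (o(M, y) = y*M + 1*y = M*y + y = y + M*y)
l(z, L) = L + z + L*(1 + z) (l(z, L) = (z + L) + L*(1 + z) = (L + z) + L*(1 + z) = L + z + L*(1 + z))
J(O, A) = -1
-23464 + (l(-1, 5) - 5*J(-2, 4))*6784 = -23464 + ((5 - 1 + 5*(1 - 1)) - 5*(-1))*6784 = -23464 + ((5 - 1 + 5*0) + 5)*6784 = -23464 + ((5 - 1 + 0) + 5)*6784 = -23464 + (4 + 5)*6784 = -23464 + 9*6784 = -23464 + 61056 = 37592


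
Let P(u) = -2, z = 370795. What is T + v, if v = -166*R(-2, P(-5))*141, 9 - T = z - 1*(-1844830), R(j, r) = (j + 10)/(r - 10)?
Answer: -2200012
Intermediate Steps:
R(j, r) = (10 + j)/(-10 + r)
T = -2215616 (T = 9 - (370795 - 1*(-1844830)) = 9 - (370795 + 1844830) = 9 - 1*2215625 = 9 - 2215625 = -2215616)
v = 15604 (v = -166*(10 - 2)/(-10 - 2)*141 = -166*8/(-12)*141 = -(-83)*8/6*141 = -166*(-2/3)*141 = (332/3)*141 = 15604)
T + v = -2215616 + 15604 = -2200012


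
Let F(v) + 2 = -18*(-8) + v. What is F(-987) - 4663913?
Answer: -4664758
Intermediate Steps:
F(v) = 142 + v (F(v) = -2 + (-18*(-8) + v) = -2 + (144 + v) = 142 + v)
F(-987) - 4663913 = (142 - 987) - 4663913 = -845 - 4663913 = -4664758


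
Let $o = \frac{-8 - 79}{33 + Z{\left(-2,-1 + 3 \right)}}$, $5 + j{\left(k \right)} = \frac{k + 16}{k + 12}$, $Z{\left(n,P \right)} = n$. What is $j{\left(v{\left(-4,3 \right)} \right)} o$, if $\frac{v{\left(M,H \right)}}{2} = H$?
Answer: $\frac{986}{93} \approx 10.602$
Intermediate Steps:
$v{\left(M,H \right)} = 2 H$
$j{\left(k \right)} = -5 + \frac{16 + k}{12 + k}$ ($j{\left(k \right)} = -5 + \frac{k + 16}{k + 12} = -5 + \frac{16 + k}{12 + k}$)
$o = - \frac{87}{31}$ ($o = \frac{-8 - 79}{33 - 2} = - \frac{87}{31} \approx -2.8064$)
$j{\left(v{\left(-4,3 \right)} \right)} o = \frac{4 \left(-11 - 2 \cdot 3\right)}{12 + 2 \cdot 3} \left(- \frac{87}{31}\right) = \frac{4 \left(-11 - 6\right)}{12 + 6} \left(- \frac{87}{31}\right) = \frac{4 \left(-11 - 6\right)}{18} \left(- \frac{87}{31}\right) = 4 \cdot \frac{1}{18} \left(-17\right) \left(- \frac{87}{31}\right) = \left(- \frac{34}{9}\right) \left(- \frac{87}{31}\right) = \frac{986}{93}$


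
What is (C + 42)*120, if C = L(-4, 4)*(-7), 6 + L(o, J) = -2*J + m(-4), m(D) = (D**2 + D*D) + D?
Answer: -6720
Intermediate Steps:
m(D) = D + 2*D**2 (m(D) = (D**2 + D**2) + D = 2*D**2 + D = D + 2*D**2)
L(o, J) = 22 - 2*J (L(o, J) = -6 + (-2*J - 4*(1 + 2*(-4))) = -6 + (-2*J - 4*(1 - 8)) = -6 + (-2*J - 4*(-7)) = -6 + (-2*J + 28) = -6 + (28 - 2*J) = 22 - 2*J)
C = -98 (C = (22 - 2*4)*(-7) = (22 - 8)*(-7) = 14*(-7) = -98)
(C + 42)*120 = (-98 + 42)*120 = -56*120 = -6720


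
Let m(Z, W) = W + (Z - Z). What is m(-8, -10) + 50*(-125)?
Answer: -6260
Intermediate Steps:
m(Z, W) = W (m(Z, W) = W + 0 = W)
m(-8, -10) + 50*(-125) = -10 + 50*(-125) = -10 - 6250 = -6260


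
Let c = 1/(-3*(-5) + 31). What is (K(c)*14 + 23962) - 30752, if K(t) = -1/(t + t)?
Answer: -7112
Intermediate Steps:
c = 1/46 (c = 1/(15 + 31) = 1/46 ≈ 0.021739)
K(t) = -1/(2*t)
(K(c)*14 + 23962) - 30752 = (-1/(2*1/46)*14 + 23962) - 30752 = (-1/2*46*14 + 23962) - 30752 = (-23*14 + 23962) - 30752 = (-322 + 23962) - 30752 = 23640 - 30752 = -7112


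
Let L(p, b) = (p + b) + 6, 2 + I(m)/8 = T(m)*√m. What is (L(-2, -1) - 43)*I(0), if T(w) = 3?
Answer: 640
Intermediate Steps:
I(m) = -16 + 24*√m (I(m) = -16 + 8*(3*√m) = -16 + 24*√m)
L(p, b) = 6 + b + p (L(p, b) = (b + p) + 6 = 6 + b + p)
(L(-2, -1) - 43)*I(0) = ((6 - 1 - 2) - 43)*(-16 + 24*√0) = (3 - 43)*(-16 + 24*0) = -40*(-16 + 0) = -40*(-16) = 640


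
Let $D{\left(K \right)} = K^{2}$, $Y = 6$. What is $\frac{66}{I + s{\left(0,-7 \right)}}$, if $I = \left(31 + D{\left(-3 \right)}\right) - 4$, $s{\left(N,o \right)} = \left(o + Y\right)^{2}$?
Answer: $\frac{66}{37} \approx 1.7838$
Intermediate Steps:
$s{\left(N,o \right)} = \left(6 + o\right)^{2}$ ($s{\left(N,o \right)} = \left(o + 6\right)^{2} = \left(6 + o\right)^{2}$)
$I = 36$ ($I = \left(31 + \left(-3\right)^{2}\right) - 4 = \left(31 + 9\right) - 4 = 40 - 4 = 36$)
$\frac{66}{I + s{\left(0,-7 \right)}} = \frac{66}{36 + \left(6 - 7\right)^{2}} = \frac{66}{36 + \left(-1\right)^{2}} = \frac{66}{36 + 1} = \frac{66}{37}$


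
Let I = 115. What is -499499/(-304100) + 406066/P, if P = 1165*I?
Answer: 1523240393/325934380 ≈ 4.6735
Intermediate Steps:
P = 133975 (P = 1165*115 = 133975)
-499499/(-304100) + 406066/P = -499499/(-304100) + 406066/133975 = -499499*(-1/304100) + 406066*(1/133975) = 499499/304100 + 406066/133975 = 1523240393/325934380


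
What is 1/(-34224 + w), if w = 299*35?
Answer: -1/23759 ≈ -4.2089e-5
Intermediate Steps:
w = 10465
1/(-34224 + w) = 1/(-34224 + 10465) = 1/(-23759) = -1/23759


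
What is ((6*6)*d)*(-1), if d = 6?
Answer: -216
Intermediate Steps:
((6*6)*d)*(-1) = ((6*6)*6)*(-1) = (36*6)*(-1) = 216*(-1) = -216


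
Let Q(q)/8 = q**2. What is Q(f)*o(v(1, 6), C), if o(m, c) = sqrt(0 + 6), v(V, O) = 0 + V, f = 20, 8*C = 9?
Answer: 3200*sqrt(6) ≈ 7838.4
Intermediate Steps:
C = 9/8 (C = (1/8)*9 = 9/8 ≈ 1.1250)
v(V, O) = V
o(m, c) = sqrt(6)
Q(q) = 8*q**2
Q(f)*o(v(1, 6), C) = (8*20**2)*sqrt(6) = (8*400)*sqrt(6) = 3200*sqrt(6)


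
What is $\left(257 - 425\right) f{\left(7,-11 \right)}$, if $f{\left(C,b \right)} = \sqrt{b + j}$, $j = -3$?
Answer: $- 168 i \sqrt{14} \approx - 628.6 i$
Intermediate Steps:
$f{\left(C,b \right)} = \sqrt{-3 + b}$ ($f{\left(C,b \right)} = \sqrt{b - 3} = \sqrt{-3 + b}$)
$\left(257 - 425\right) f{\left(7,-11 \right)} = \left(257 - 425\right) \sqrt{-3 - 11} = - 168 \sqrt{-14} = - 168 i \sqrt{14}$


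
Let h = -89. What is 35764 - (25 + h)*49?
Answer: 38900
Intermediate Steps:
35764 - (25 + h)*49 = 35764 - (25 - 89)*49 = 35764 - (-64)*49 = 35764 - 1*(-3136) = 35764 + 3136 = 38900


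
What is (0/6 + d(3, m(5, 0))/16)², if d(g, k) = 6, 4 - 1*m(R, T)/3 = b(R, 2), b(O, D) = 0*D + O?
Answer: 9/64 ≈ 0.14063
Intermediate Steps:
b(O, D) = O (b(O, D) = 0 + O = O)
m(R, T) = 12 - 3*R
(0/6 + d(3, m(5, 0))/16)² = (0/6 + 6/16)² = (0*(⅙) + 6*(1/16))² = (0 + 3/8)² = (3/8)² = 9/64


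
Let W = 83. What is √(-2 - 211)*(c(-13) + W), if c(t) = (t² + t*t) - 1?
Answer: 420*I*√213 ≈ 6129.7*I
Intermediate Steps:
c(t) = -1 + 2*t² (c(t) = (t² + t²) - 1 = 2*t² - 1 = -1 + 2*t²)
√(-2 - 211)*(c(-13) + W) = √(-2 - 211)*((-1 + 2*(-13)²) + 83) = √(-213)*((-1 + 2*169) + 83) = (I*√213)*((-1 + 338) + 83) = (I*√213)*(337 + 83) = (I*√213)*420 = 420*I*√213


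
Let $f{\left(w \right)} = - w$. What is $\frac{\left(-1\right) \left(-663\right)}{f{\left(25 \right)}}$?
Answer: $- \frac{663}{25} \approx -26.52$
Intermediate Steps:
$\frac{\left(-1\right) \left(-663\right)}{f{\left(25 \right)}} = \frac{\left(-1\right) \left(-663\right)}{\left(-1\right) 25} = \frac{663}{-25} = 663 \left(- \frac{1}{25}\right) = - \frac{663}{25}$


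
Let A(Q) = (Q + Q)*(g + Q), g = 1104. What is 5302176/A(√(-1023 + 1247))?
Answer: -165693/76162 + 11432817*√14/266567 ≈ 158.30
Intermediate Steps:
A(Q) = 2*Q*(1104 + Q) (A(Q) = (Q + Q)*(1104 + Q) = (2*Q)*(1104 + Q) = 2*Q*(1104 + Q))
5302176/A(√(-1023 + 1247)) = 5302176/((2*√(-1023 + 1247)*(1104 + √(-1023 + 1247)))) = 5302176/((2*√224*(1104 + √224))) = 5302176/((2*(4*√14)*(1104 + 4*√14))) = 5302176/((8*√14*(1104 + 4*√14))) = 5302176*(√14/(112*(1104 + 4*√14))) = 331386*√14/(7*(1104 + 4*√14))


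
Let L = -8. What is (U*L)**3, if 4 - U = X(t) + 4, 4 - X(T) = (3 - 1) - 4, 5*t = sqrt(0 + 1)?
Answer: 110592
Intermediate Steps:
t = 1/5 (t = sqrt(0 + 1)/5 = sqrt(1)/5 = (1/5)*1 = 1/5 ≈ 0.20000)
X(T) = 6 (X(T) = 4 - ((3 - 1) - 4) = 4 - (2 - 4) = 4 - 1*(-2) = 4 + 2 = 6)
U = -6 (U = 4 - (6 + 4) = 4 - 1*10 = 4 - 10 = -6)
(U*L)**3 = (-6*(-8))**3 = 48**3 = 110592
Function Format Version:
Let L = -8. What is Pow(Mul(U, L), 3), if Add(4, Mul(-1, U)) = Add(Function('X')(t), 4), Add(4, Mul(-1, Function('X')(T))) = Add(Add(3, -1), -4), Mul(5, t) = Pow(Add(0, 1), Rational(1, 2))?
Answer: 110592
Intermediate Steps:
t = Rational(1, 5) (t = Mul(Rational(1, 5), Pow(Add(0, 1), Rational(1, 2))) = Mul(Rational(1, 5), Pow(1, Rational(1, 2))) = Mul(Rational(1, 5), 1) = Rational(1, 5) ≈ 0.20000)
Function('X')(T) = 6 (Function('X')(T) = Add(4, Mul(-1, Add(Add(3, -1), -4))) = Add(4, Mul(-1, Add(2, -4))) = Add(4, Mul(-1, -2)) = Add(4, 2) = 6)
U = -6 (U = Add(4, Mul(-1, Add(6, 4))) = Add(4, Mul(-1, 10)) = Add(4, -10) = -6)
Pow(Mul(U, L), 3) = Pow(Mul(-6, -8), 3) = Pow(48, 3) = 110592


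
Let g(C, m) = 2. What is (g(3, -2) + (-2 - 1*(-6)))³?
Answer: 216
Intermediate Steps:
(g(3, -2) + (-2 - 1*(-6)))³ = (2 + (-2 - 1*(-6)))³ = (2 + (-2 + 6))³ = (2 + 4)³ = 6³ = 216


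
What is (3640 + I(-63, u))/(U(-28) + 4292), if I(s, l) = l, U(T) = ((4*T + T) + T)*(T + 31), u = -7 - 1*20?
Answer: 3613/3788 ≈ 0.95380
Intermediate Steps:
u = -27 (u = -7 - 20 = -27)
U(T) = 6*T*(31 + T) (U(T) = (5*T + T)*(31 + T) = (6*T)*(31 + T) = 6*T*(31 + T))
(3640 + I(-63, u))/(U(-28) + 4292) = (3640 - 27)/(6*(-28)*(31 - 28) + 4292) = 3613/(6*(-28)*3 + 4292) = 3613/(-504 + 4292) = 3613/3788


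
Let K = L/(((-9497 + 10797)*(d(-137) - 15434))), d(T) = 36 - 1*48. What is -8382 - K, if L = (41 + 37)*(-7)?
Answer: -6473418621/772300 ≈ -8382.0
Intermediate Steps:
d(T) = -12 (d(T) = 36 - 48 = -12)
L = -546 (L = 78*(-7) = -546)
K = 21/772300 (K = -546*1/((-9497 + 10797)*(-12 - 15434)) = -546/(1300*(-15446)) = -546/(-20079800) = -546*(-1/20079800) = 21/772300 ≈ 2.7192e-5)
-8382 - K = -8382 - 1*21/772300 = -8382 - 21/772300 = -6473418621/772300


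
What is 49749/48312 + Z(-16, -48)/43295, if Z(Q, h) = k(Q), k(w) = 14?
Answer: 102598063/99603240 ≈ 1.0301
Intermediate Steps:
Z(Q, h) = 14
49749/48312 + Z(-16, -48)/43295 = 49749/48312 + 14/43295 = 49749*(1/48312) + 14*(1/43295) = 16583/16104 + 2/6185 = 102598063/99603240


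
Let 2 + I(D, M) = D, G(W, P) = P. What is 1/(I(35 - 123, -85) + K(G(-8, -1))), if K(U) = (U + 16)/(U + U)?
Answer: -2/195 ≈ -0.010256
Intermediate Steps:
K(U) = (16 + U)/(2*U) (K(U) = (16 + U)/((2*U)) = (16 + U)*(1/(2*U)) = (16 + U)/(2*U))
I(D, M) = -2 + D
1/(I(35 - 123, -85) + K(G(-8, -1))) = 1/((-2 + (35 - 123)) + (1/2)*(16 - 1)/(-1)) = 1/((-2 - 88) + (1/2)*(-1)*15) = 1/(-90 - 15/2) = 1/(-195/2) = -2/195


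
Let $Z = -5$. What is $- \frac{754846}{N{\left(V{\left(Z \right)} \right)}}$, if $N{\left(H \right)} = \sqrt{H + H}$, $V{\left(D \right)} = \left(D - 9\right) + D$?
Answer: $\frac{377423 i \sqrt{38}}{19} \approx 1.2245 \cdot 10^{5} i$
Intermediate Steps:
$V{\left(D \right)} = -9 + 2 D$ ($V{\left(D \right)} = \left(-9 + D\right) + D = -9 + 2 D$)
$N{\left(H \right)} = \sqrt{2} \sqrt{H}$ ($N{\left(H \right)} = \sqrt{2 H} = \sqrt{2} \sqrt{H}$)
$- \frac{754846}{N{\left(V{\left(Z \right)} \right)}} = - \frac{754846}{\sqrt{2} \sqrt{-9 + 2 \left(-5\right)}} = - \frac{754846}{\sqrt{2} \sqrt{-9 - 10}} = - \frac{754846}{\sqrt{2} \sqrt{-19}} = - \frac{754846}{\sqrt{2} i \sqrt{19}} = - \frac{754846}{i \sqrt{38}} = - 754846 \left(- \frac{i \sqrt{38}}{38}\right) = \frac{377423 i \sqrt{38}}{19}$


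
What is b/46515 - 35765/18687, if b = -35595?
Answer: -22178788/8278341 ≈ -2.6791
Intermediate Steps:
b/46515 - 35765/18687 = -35595/46515 - 35765/18687 = -35595*1/46515 - 35765*1/18687 = -339/443 - 35765/18687 = -22178788/8278341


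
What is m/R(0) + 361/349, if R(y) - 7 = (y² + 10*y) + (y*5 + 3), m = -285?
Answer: -19171/698 ≈ -27.466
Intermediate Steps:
R(y) = 10 + y² + 15*y (R(y) = 7 + ((y² + 10*y) + (y*5 + 3)) = 7 + ((y² + 10*y) + (5*y + 3)) = 7 + ((y² + 10*y) + (3 + 5*y)) = 7 + (3 + y² + 15*y) = 10 + y² + 15*y)
m/R(0) + 361/349 = -285/(10 + 0² + 15*0) + 361/349 = -285/(10 + 0 + 0) + 361*(1/349) = -285/10 + 361/349 = -285*⅒ + 361/349 = -57/2 + 361/349 = -19171/698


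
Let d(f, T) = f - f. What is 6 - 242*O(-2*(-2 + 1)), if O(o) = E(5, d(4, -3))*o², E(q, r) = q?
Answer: -4834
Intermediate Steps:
d(f, T) = 0
O(o) = 5*o²
6 - 242*O(-2*(-2 + 1)) = 6 - 1210*(-2*(-2 + 1))² = 6 - 1210*(-2*(-1))² = 6 - 1210*2² = 6 - 1210*4 = 6 - 242*20 = 6 - 4840 = -4834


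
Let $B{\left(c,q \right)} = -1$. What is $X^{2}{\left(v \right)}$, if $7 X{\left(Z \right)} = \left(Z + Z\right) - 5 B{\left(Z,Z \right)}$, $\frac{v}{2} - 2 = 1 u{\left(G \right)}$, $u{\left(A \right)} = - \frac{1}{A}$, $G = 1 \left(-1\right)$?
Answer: $\frac{289}{49} \approx 5.898$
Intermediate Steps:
$G = -1$
$v = 6$ ($v = 4 + 2 \cdot 1 \left(- \frac{1}{-1}\right) = 4 + 2 \cdot 1 \left(\left(-1\right) \left(-1\right)\right) = 4 + 2 \cdot 1 \cdot 1 = 4 + 2 \cdot 1 = 4 + 2 = 6$)
$X{\left(Z \right)} = \frac{5}{7} + \frac{2 Z}{7}$ ($X{\left(Z \right)} = \frac{\left(Z + Z\right) - -5}{7} = \frac{2 Z + 5}{7} = \frac{5 + 2 Z}{7} = \frac{5}{7} + \frac{2 Z}{7}$)
$X^{2}{\left(v \right)} = \left(\frac{5}{7} + \frac{2}{7} \cdot 6\right)^{2} = \left(\frac{5}{7} + \frac{12}{7}\right)^{2} = \left(\frac{17}{7}\right)^{2} = \frac{289}{49}$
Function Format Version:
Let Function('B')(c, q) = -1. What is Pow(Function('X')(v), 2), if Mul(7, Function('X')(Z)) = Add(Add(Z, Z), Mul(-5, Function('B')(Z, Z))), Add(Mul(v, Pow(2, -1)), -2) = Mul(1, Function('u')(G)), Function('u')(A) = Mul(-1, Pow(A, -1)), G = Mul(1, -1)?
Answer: Rational(289, 49) ≈ 5.8980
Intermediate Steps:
G = -1
v = 6 (v = Add(4, Mul(2, Mul(1, Mul(-1, Pow(-1, -1))))) = Add(4, Mul(2, Mul(1, Mul(-1, -1)))) = Add(4, Mul(2, Mul(1, 1))) = Add(4, Mul(2, 1)) = Add(4, 2) = 6)
Function('X')(Z) = Add(Rational(5, 7), Mul(Rational(2, 7), Z)) (Function('X')(Z) = Mul(Rational(1, 7), Add(Add(Z, Z), Mul(-5, -1))) = Mul(Rational(1, 7), Add(Mul(2, Z), 5)) = Mul(Rational(1, 7), Add(5, Mul(2, Z))) = Add(Rational(5, 7), Mul(Rational(2, 7), Z)))
Pow(Function('X')(v), 2) = Pow(Add(Rational(5, 7), Mul(Rational(2, 7), 6)), 2) = Pow(Add(Rational(5, 7), Rational(12, 7)), 2) = Pow(Rational(17, 7), 2) = Rational(289, 49)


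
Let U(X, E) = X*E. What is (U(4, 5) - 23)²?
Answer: 9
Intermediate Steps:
U(X, E) = E*X
(U(4, 5) - 23)² = (5*4 - 23)² = (20 - 23)² = (-3)² = 9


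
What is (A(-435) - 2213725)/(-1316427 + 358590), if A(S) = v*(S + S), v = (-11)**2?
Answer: 2318995/957837 ≈ 2.4211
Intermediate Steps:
v = 121
A(S) = 242*S (A(S) = 121*(S + S) = 121*(2*S) = 242*S)
(A(-435) - 2213725)/(-1316427 + 358590) = (242*(-435) - 2213725)/(-1316427 + 358590) = (-105270 - 2213725)/(-957837) = -2318995*(-1/957837) = 2318995/957837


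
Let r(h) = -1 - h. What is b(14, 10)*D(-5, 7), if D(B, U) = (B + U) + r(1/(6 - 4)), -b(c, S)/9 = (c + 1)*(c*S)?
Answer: -9450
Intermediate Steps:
b(c, S) = -9*S*c*(1 + c) (b(c, S) = -9*(c + 1)*c*S = -9*(1 + c)*S*c = -9*S*c*(1 + c))
D(B, U) = -3/2 + B + U (D(B, U) = (B + U) + (-1 - 1/(6 - 4)) = (B + U) + (-1 - 1/2) = (B + U) - 3/2 = -3/2 + B + U)
b(14, 10)*D(-5, 7) = (-9*10*14*(1 + 14))*(-3/2 - 5 + 7) = -9*10*14*15*(1/2) = -18900*1/2 = -9450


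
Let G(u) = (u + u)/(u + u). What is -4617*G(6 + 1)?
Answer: -4617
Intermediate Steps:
G(u) = 1 (G(u) = (2*u)/((2*u)) = (2*u)*(1/(2*u)) = 1)
-4617*G(6 + 1) = -4617*1 = -4617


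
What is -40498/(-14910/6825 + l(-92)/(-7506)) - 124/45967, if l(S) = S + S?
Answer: 227060505163283/12111063391 ≈ 18748.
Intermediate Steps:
l(S) = 2*S
-40498/(-14910/6825 + l(-92)/(-7506)) - 124/45967 = -40498/(-14910/6825 + (2*(-92))/(-7506)) - 124/45967 = -40498/(-14910*1/6825 - 184*(-1/7506)) - 124*1/45967 = -40498/(-142/65 + 92/3753) - 124/45967 = -40498/(-526946/243945) - 124/45967 = -40498*(-243945/526946) - 124/45967 = 4939642305/263473 - 124/45967 = 227060505163283/12111063391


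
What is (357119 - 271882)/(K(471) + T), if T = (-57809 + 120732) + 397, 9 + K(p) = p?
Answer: 85237/63782 ≈ 1.3364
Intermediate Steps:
K(p) = -9 + p
T = 63320 (T = 62923 + 397 = 63320)
(357119 - 271882)/(K(471) + T) = (357119 - 271882)/((-9 + 471) + 63320) = 85237/(462 + 63320) = 85237/63782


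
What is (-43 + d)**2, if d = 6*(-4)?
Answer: 4489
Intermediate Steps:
d = -24
(-43 + d)**2 = (-43 - 24)**2 = (-67)**2 = 4489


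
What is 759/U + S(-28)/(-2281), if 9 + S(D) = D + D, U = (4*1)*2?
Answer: 1731799/18248 ≈ 94.903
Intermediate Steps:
U = 8 (U = 4*2 = 8)
S(D) = -9 + 2*D (S(D) = -9 + (D + D) = -9 + 2*D)
759/U + S(-28)/(-2281) = 759/8 + (-9 + 2*(-28))/(-2281) = 759*(⅛) + (-9 - 56)*(-1/2281) = 759/8 - 65*(-1/2281) = 759/8 + 65/2281 = 1731799/18248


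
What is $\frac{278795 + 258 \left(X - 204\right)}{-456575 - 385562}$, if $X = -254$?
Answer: $- \frac{160631}{842137} \approx -0.19074$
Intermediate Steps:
$\frac{278795 + 258 \left(X - 204\right)}{-456575 - 385562} = \frac{278795 + 258 \left(-254 - 204\right)}{-456575 - 385562} = \frac{278795 + 258 \left(-458\right)}{-842137} = \left(278795 - 118164\right) \left(- \frac{1}{842137}\right) = 160631 \left(- \frac{1}{842137}\right) = - \frac{160631}{842137}$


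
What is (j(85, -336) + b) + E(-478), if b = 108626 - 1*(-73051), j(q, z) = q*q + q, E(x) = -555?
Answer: 188432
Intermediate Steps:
j(q, z) = q + q² (j(q, z) = q² + q = q + q²)
b = 181677 (b = 108626 + 73051 = 181677)
(j(85, -336) + b) + E(-478) = (85*(1 + 85) + 181677) - 555 = (85*86 + 181677) - 555 = (7310 + 181677) - 555 = 188987 - 555 = 188432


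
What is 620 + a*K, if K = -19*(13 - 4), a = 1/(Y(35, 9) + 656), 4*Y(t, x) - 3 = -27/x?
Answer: 406549/656 ≈ 619.74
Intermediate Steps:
Y(t, x) = 3/4 - 27/(4*x) (Y(t, x) = 3/4 + (-27/x)/4 = 3/4 - 27/(4*x))
a = 1/656 (a = 1/((3/4)*(-9 + 9)/9 + 656) = 1/((3/4)*(1/9)*0 + 656) = 1/(0 + 656) = 1/656 ≈ 0.0015244)
K = -171 (K = -19*9 = -171)
620 + a*K = 620 + (1/656)*(-171) = 620 - 171/656 = 406549/656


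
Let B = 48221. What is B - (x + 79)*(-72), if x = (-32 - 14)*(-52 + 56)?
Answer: 40661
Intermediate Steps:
x = -184 (x = -46*4 = -184)
B - (x + 79)*(-72) = 48221 - (-184 + 79)*(-72) = 48221 - (-105)*(-72) = 48221 - 1*7560 = 48221 - 7560 = 40661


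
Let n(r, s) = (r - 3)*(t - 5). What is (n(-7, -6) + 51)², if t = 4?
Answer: 3721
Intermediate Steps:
n(r, s) = 3 - r (n(r, s) = (r - 3)*(4 - 5) = (-3 + r)*(-1) = 3 - r)
(n(-7, -6) + 51)² = ((3 - 1*(-7)) + 51)² = ((3 + 7) + 51)² = (10 + 51)² = 61² = 3721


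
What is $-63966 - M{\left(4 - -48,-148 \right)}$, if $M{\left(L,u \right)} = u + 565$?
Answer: $-64383$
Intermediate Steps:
$M{\left(L,u \right)} = 565 + u$
$-63966 - M{\left(4 - -48,-148 \right)} = -63966 - \left(565 - 148\right) = -63966 - 417 = -64383$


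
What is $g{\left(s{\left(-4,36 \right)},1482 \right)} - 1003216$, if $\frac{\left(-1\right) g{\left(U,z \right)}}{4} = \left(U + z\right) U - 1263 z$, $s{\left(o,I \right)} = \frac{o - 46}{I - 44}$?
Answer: $\frac{25786567}{4} \approx 6.4466 \cdot 10^{6}$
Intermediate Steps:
$s{\left(o,I \right)} = \frac{-46 + o}{-44 + I}$
$g{\left(U,z \right)} = 5052 z - 4 U \left(U + z\right)$ ($g{\left(U,z \right)} = - 4 \left(\left(U + z\right) U - 1263 z\right) = - 4 \left(U \left(U + z\right) - 1263 z\right) = - 4 \left(- 1263 z + U \left(U + z\right)\right) = 5052 z - 4 U \left(U + z\right)$)
$g{\left(s{\left(-4,36 \right)},1482 \right)} - 1003216 = \left(- 4 \left(\frac{-46 - 4}{-44 + 36}\right)^{2} + 5052 \cdot 1482 - 4 \frac{-46 - 4}{-44 + 36} \cdot 1482\right) - 1003216 = \left(- 4 \left(\frac{1}{-8} \left(-50\right)\right)^{2} + 7487064 - 4 \frac{1}{-8} \left(-50\right) 1482\right) - 1003216 = \left(- 4 \left(\left(- \frac{1}{8}\right) \left(-50\right)\right)^{2} + 7487064 - 4 \left(\left(- \frac{1}{8}\right) \left(-50\right)\right) 1482\right) - 1003216 = \left(- 4 \left(\frac{25}{4}\right)^{2} + 7487064 - 25 \cdot 1482\right) - 1003216 = \left(\left(-4\right) \frac{625}{16} + 7487064 - 37050\right) - 1003216 = \left(- \frac{625}{4} + 7487064 - 37050\right) - 1003216 = \frac{29799431}{4} - 1003216 = \frac{25786567}{4}$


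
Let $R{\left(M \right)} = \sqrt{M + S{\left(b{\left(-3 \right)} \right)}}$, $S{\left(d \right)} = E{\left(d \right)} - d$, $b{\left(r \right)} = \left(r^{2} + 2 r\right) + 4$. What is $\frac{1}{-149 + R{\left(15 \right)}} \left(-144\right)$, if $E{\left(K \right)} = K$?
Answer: $\frac{10728}{11093} + \frac{72 \sqrt{15}}{11093} \approx 0.99223$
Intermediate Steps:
$b{\left(r \right)} = 4 + r^{2} + 2 r$
$S{\left(d \right)} = 0$ ($S{\left(d \right)} = d - d = 0$)
$R{\left(M \right)} = \sqrt{M}$ ($R{\left(M \right)} = \sqrt{M + 0} = \sqrt{M}$)
$\frac{1}{-149 + R{\left(15 \right)}} \left(-144\right) = \frac{1}{-149 + \sqrt{15}} \left(-144\right) = - \frac{144}{-149 + \sqrt{15}}$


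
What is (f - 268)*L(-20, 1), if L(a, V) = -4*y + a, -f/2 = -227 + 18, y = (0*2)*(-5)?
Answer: -3000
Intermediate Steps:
y = 0 (y = 0*(-5) = 0)
f = 418 (f = -2*(-227 + 18) = -2*(-209) = 418)
L(a, V) = a (L(a, V) = -4*0 + a = 0 + a = a)
(f - 268)*L(-20, 1) = (418 - 268)*(-20) = 150*(-20) = -3000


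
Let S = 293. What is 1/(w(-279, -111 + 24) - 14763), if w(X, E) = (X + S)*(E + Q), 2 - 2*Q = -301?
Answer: -1/13860 ≈ -7.2150e-5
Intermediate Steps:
Q = 303/2 (Q = 1 - ½*(-301) = 1 + 301/2 = 303/2 ≈ 151.50)
w(X, E) = (293 + X)*(303/2 + E) (w(X, E) = (X + 293)*(E + 303/2) = (293 + X)*(303/2 + E))
1/(w(-279, -111 + 24) - 14763) = 1/((88779/2 + 293*(-111 + 24) + (303/2)*(-279) + (-111 + 24)*(-279)) - 14763) = 1/((88779/2 + 293*(-87) - 84537/2 - 87*(-279)) - 14763) = 1/((88779/2 - 25491 - 84537/2 + 24273) - 14763) = 1/(903 - 14763) = 1/(-13860) = -1/13860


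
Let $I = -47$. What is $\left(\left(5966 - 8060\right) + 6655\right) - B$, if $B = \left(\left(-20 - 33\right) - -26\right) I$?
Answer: $3292$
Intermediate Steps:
$B = 1269$ ($B = \left(\left(-20 - 33\right) - -26\right) \left(-47\right) = \left(-53 + 26\right) \left(-47\right) = \left(-27\right) \left(-47\right) = 1269$)
$\left(\left(5966 - 8060\right) + 6655\right) - B = \left(\left(5966 - 8060\right) + 6655\right) - 1269 = \left(-2094 + 6655\right) - 1269 = 4561 - 1269 = 3292$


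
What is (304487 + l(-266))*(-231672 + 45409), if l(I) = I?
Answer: -56665116123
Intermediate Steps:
(304487 + l(-266))*(-231672 + 45409) = (304487 - 266)*(-231672 + 45409) = 304221*(-186263) = -56665116123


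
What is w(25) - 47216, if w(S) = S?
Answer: -47191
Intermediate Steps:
w(25) - 47216 = 25 - 47216 = -47191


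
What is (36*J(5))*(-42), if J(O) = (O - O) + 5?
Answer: -7560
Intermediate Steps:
J(O) = 5 (J(O) = 0 + 5 = 5)
(36*J(5))*(-42) = (36*5)*(-42) = 180*(-42) = -7560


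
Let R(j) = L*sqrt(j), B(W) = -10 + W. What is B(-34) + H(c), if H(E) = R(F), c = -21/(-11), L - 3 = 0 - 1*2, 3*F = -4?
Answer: -44 + 2*I*sqrt(3)/3 ≈ -44.0 + 1.1547*I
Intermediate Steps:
F = -4/3 (F = (1/3)*(-4) = -4/3 ≈ -1.3333)
L = 1 (L = 3 + (0 - 1*2) = 3 + (0 - 2) = 3 - 2 = 1)
c = 21/11 (c = -21*(-1/11) = 21/11 ≈ 1.9091)
R(j) = sqrt(j) (R(j) = 1*sqrt(j) = sqrt(j))
H(E) = 2*I*sqrt(3)/3 (H(E) = sqrt(-4/3) = 2*I*sqrt(3)/3)
B(-34) + H(c) = (-10 - 34) + 2*I*sqrt(3)/3 = -44 + 2*I*sqrt(3)/3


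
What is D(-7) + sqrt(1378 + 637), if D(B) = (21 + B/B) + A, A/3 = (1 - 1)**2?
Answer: 22 + sqrt(2015) ≈ 66.889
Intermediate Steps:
A = 0 (A = 3*(1 - 1)**2 = 3*0**2 = 3*0 = 0)
D(B) = 22 (D(B) = (21 + B/B) + 0 = (21 + 1) + 0 = 22 + 0 = 22)
D(-7) + sqrt(1378 + 637) = 22 + sqrt(1378 + 637) = 22 + sqrt(2015)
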